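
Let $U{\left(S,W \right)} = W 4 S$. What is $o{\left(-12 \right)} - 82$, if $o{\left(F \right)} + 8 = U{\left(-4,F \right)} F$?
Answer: $-2394$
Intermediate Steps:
$U{\left(S,W \right)} = 4 S W$ ($U{\left(S,W \right)} = 4 W S = 4 S W$)
$o{\left(F \right)} = -8 - 16 F^{2}$ ($o{\left(F \right)} = -8 + 4 \left(-4\right) F F = -8 + - 16 F F = -8 - 16 F^{2}$)
$o{\left(-12 \right)} - 82 = \left(-8 - 16 \left(-12\right)^{2}\right) - 82 = \left(-8 - 2304\right) - 82 = -2312 - 82 = -2394$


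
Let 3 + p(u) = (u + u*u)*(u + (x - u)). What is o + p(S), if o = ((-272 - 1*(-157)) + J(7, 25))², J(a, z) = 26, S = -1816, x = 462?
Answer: 1522778398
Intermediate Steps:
o = 7921 (o = ((-272 - 1*(-157)) + 26)² = ((-272 + 157) + 26)² = (-115 + 26)² = (-89)² = 7921)
p(u) = -3 + 462*u + 462*u² (p(u) = -3 + (u + u*u)*(u + (462 - u)) = -3 + (u + u²)*462 = -3 + (462*u + 462*u²) = -3 + 462*u + 462*u²)
o + p(S) = 7921 + (-3 + 462*(-1816) + 462*(-1816)²) = 7921 + (-3 - 838992 + 462*3297856) = 7921 + (-3 - 838992 + 1523609472) = 7921 + 1522770477 = 1522778398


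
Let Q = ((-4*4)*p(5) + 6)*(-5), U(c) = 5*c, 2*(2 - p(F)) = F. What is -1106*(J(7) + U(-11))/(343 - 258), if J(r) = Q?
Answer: 27650/17 ≈ 1626.5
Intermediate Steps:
p(F) = 2 - F/2
Q = -70 (Q = ((-4*4)*(2 - ½*5) + 6)*(-5) = (-16*(2 - 5/2) + 6)*(-5) = (-16*(-½) + 6)*(-5) = (8 + 6)*(-5) = 14*(-5) = -70)
J(r) = -70
-1106*(J(7) + U(-11))/(343 - 258) = -1106*(-70 + 5*(-11))/(343 - 258) = -1106*(-70 - 55)/85 = -(-138250)/85 = -1106*(-25/17) = 27650/17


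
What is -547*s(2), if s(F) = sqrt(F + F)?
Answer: -1094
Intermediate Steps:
s(F) = sqrt(2)*sqrt(F) (s(F) = sqrt(2*F) = sqrt(2)*sqrt(F))
-547*s(2) = -547*sqrt(2)*sqrt(2) = -547*2 = -1094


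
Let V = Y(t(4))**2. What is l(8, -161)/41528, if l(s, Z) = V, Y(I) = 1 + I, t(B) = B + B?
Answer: 81/41528 ≈ 0.0019505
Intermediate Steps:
t(B) = 2*B
V = 81 (V = (1 + 2*4)**2 = (1 + 8)**2 = 9**2 = 81)
l(s, Z) = 81
l(8, -161)/41528 = 81/41528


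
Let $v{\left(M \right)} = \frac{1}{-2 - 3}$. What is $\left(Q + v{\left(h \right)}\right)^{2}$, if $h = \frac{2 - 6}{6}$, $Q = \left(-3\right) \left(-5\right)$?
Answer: $\frac{5476}{25} \approx 219.04$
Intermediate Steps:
$Q = 15$
$h = - \frac{2}{3}$ ($h = \left(-4\right) \frac{1}{6} = - \frac{2}{3} \approx -0.66667$)
$v{\left(M \right)} = - \frac{1}{5}$ ($v{\left(M \right)} = \frac{1}{-5} = - \frac{1}{5}$)
$\left(Q + v{\left(h \right)}\right)^{2} = \left(15 - \frac{1}{5}\right)^{2} = \left(\frac{74}{5}\right)^{2} = \frac{5476}{25}$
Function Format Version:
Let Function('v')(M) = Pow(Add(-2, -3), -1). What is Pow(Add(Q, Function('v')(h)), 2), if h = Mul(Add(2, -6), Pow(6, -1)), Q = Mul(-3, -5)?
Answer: Rational(5476, 25) ≈ 219.04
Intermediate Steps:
Q = 15
h = Rational(-2, 3) (h = Mul(-4, Rational(1, 6)) = Rational(-2, 3) ≈ -0.66667)
Function('v')(M) = Rational(-1, 5) (Function('v')(M) = Pow(-5, -1) = Rational(-1, 5))
Pow(Add(Q, Function('v')(h)), 2) = Pow(Add(15, Rational(-1, 5)), 2) = Pow(Rational(74, 5), 2) = Rational(5476, 25)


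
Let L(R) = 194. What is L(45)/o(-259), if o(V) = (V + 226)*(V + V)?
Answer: 97/8547 ≈ 0.011349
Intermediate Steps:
o(V) = 2*V*(226 + V) (o(V) = (226 + V)*(2*V) = 2*V*(226 + V))
L(45)/o(-259) = 194/((2*(-259)*(226 - 259))) = 194/((2*(-259)*(-33))) = 194/17094 = 194*(1/17094) = 97/8547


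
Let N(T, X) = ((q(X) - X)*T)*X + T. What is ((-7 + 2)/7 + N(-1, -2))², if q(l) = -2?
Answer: 144/49 ≈ 2.9388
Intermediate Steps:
N(T, X) = T + T*X*(-2 - X) (N(T, X) = ((-2 - X)*T)*X + T = (T*(-2 - X))*X + T = T*X*(-2 - X) + T = T + T*X*(-2 - X))
((-7 + 2)/7 + N(-1, -2))² = ((-7 + 2)/7 - (1 - 1*(-2)² - 2*(-2)))² = (-5*⅐ - (1 - 1*4 + 4))² = (-5/7 - (1 - 4 + 4))² = (-5/7 - 1*1)² = (-5/7 - 1)² = (-12/7)² = 144/49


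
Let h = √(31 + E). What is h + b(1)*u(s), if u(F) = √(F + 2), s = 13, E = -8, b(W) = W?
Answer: √15 + √23 ≈ 8.6688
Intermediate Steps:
u(F) = √(2 + F)
h = √23 (h = √(31 - 8) = √23 ≈ 4.7958)
h + b(1)*u(s) = √23 + 1*√(2 + 13) = √23 + 1*√15 = √23 + √15 = √15 + √23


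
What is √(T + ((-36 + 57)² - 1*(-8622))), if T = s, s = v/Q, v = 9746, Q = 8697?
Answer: √685590223929/8697 ≈ 95.206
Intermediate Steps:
s = 9746/8697 ≈ 1.1206
T = 9746/8697 ≈ 1.1206
√(T + ((-36 + 57)² - 1*(-8622))) = √(9746/8697 + ((-36 + 57)² - 1*(-8622))) = √(9746/8697 + (21² + 8622)) = √(9746/8697 + (441 + 8622)) = √(9746/8697 + 9063) = √(78830657/8697) = √685590223929/8697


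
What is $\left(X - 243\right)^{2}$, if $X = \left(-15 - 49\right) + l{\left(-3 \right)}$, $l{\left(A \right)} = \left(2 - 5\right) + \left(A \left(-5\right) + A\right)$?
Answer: $88804$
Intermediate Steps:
$l{\left(A \right)} = -3 - 4 A$ ($l{\left(A \right)} = -3 + \left(- 5 A + A\right) = -3 - 4 A$)
$X = -55$ ($X = \left(-15 - 49\right) - -9 = -64 + \left(-3 + 12\right) = -64 + 9 = -55$)
$\left(X - 243\right)^{2} = \left(-55 - 243\right)^{2} = \left(-298\right)^{2} = 88804$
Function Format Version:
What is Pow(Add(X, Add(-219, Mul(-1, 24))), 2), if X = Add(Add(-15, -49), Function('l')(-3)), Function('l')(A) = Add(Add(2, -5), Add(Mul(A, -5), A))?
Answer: 88804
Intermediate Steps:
Function('l')(A) = Add(-3, Mul(-4, A)) (Function('l')(A) = Add(-3, Add(Mul(-5, A), A)) = Add(-3, Mul(-4, A)))
X = -55 (X = Add(Add(-15, -49), Add(-3, Mul(-4, -3))) = Add(-64, Add(-3, 12)) = Add(-64, 9) = -55)
Pow(Add(X, Add(-219, Mul(-1, 24))), 2) = Pow(Add(-55, Add(-219, Mul(-1, 24))), 2) = Pow(Add(-55, Add(-219, -24)), 2) = Pow(Add(-55, -243), 2) = Pow(-298, 2) = 88804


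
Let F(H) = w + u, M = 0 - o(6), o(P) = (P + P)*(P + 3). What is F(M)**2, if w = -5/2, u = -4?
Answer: 169/4 ≈ 42.250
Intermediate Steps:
w = -5/2 (w = -5*1/2 = -5/2 ≈ -2.5000)
o(P) = 2*P*(3 + P) (o(P) = (2*P)*(3 + P) = 2*P*(3 + P))
M = -108 (M = 0 - 2*6*(3 + 6) = 0 - 2*6*9 = 0 - 1*108 = 0 - 108 = -108)
F(H) = -13/2 (F(H) = -5/2 - 4 = -13/2)
F(M)**2 = (-13/2)**2 = 169/4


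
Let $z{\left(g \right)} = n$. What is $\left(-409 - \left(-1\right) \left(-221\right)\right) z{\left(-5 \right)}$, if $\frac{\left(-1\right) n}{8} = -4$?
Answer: $-20160$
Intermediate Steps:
$n = 32$ ($n = \left(-8\right) \left(-4\right) = 32$)
$z{\left(g \right)} = 32$
$\left(-409 - \left(-1\right) \left(-221\right)\right) z{\left(-5 \right)} = \left(-409 - \left(-1\right) \left(-221\right)\right) 32 = \left(-409 - 221\right) 32 = \left(-630\right) 32 = -20160$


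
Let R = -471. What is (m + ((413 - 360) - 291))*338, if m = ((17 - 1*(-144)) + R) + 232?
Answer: -106808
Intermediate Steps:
m = -78 (m = ((17 - 1*(-144)) - 471) + 232 = ((17 + 144) - 471) + 232 = (161 - 471) + 232 = -310 + 232 = -78)
(m + ((413 - 360) - 291))*338 = (-78 + ((413 - 360) - 291))*338 = (-78 + (53 - 291))*338 = (-78 - 238)*338 = -316*338 = -106808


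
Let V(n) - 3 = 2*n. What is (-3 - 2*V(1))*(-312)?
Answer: 4056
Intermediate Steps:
V(n) = 3 + 2*n
(-3 - 2*V(1))*(-312) = (-3 - 2*(3 + 2*1))*(-312) = (-3 - 2*(3 + 2))*(-312) = (-3 - 2*5)*(-312) = (-3 - 10)*(-312) = -13*(-312) = 4056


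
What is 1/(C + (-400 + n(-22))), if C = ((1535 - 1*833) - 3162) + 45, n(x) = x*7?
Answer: -1/2969 ≈ -0.00033681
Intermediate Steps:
n(x) = 7*x
C = -2415 (C = ((1535 - 833) - 3162) + 45 = (702 - 3162) + 45 = -2460 + 45 = -2415)
1/(C + (-400 + n(-22))) = 1/(-2415 + (-400 + 7*(-22))) = 1/(-2415 + (-400 - 154)) = 1/(-2415 - 554) = 1/(-2969) = -1/2969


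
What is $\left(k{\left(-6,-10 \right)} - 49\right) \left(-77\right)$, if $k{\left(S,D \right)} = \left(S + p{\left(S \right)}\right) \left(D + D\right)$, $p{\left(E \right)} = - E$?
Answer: $3773$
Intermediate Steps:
$k{\left(S,D \right)} = 0$ ($k{\left(S,D \right)} = \left(S - S\right) \left(D + D\right) = 0 \cdot 2 D = 0$)
$\left(k{\left(-6,-10 \right)} - 49\right) \left(-77\right) = \left(0 - 49\right) \left(-77\right) = \left(-49\right) \left(-77\right) = 3773$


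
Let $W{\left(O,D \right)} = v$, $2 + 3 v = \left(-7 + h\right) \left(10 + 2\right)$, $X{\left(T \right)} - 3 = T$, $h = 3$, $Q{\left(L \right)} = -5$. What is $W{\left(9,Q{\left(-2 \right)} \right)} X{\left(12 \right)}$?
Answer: $-250$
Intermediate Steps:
$X{\left(T \right)} = 3 + T$
$v = - \frac{50}{3}$ ($v = - \frac{2}{3} + \frac{\left(-7 + 3\right) \left(10 + 2\right)}{3} = - \frac{2}{3} + \frac{\left(-4\right) 12}{3} = - \frac{2}{3} + \frac{1}{3} \left(-48\right) = - \frac{2}{3} - 16 = - \frac{50}{3} \approx -16.667$)
$W{\left(O,D \right)} = - \frac{50}{3}$
$W{\left(9,Q{\left(-2 \right)} \right)} X{\left(12 \right)} = - \frac{50 \left(3 + 12\right)}{3} = \left(- \frac{50}{3}\right) 15 = -250$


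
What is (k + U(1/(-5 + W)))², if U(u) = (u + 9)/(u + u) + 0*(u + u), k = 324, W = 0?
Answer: 91204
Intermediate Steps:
U(u) = (9 + u)/(2*u) (U(u) = (9 + u)/((2*u)) + 0*(2*u) = (9 + u)*(1/(2*u)) + 0 = (9 + u)/(2*u) + 0 = (9 + u)/(2*u))
(k + U(1/(-5 + W)))² = (324 + (9 + 1/(-5 + 0))/(2*(1/(-5 + 0))))² = (324 + (9 + 1/(-5))/(2*(1/(-5))))² = (324 + (9 - ⅕)/(2*(-⅕)))² = (324 + (½)*(-5)*(44/5))² = (324 - 22)² = 302² = 91204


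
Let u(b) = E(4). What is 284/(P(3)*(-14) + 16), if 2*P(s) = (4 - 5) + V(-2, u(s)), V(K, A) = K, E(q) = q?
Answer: 284/37 ≈ 7.6757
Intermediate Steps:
u(b) = 4
P(s) = -3/2 (P(s) = ((4 - 5) - 2)/2 = (-1 - 2)/2 = (½)*(-3) = -3/2)
284/(P(3)*(-14) + 16) = 284/(-3/2*(-14) + 16) = 284/(21 + 16) = 284/37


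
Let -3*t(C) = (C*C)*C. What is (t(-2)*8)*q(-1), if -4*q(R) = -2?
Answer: 32/3 ≈ 10.667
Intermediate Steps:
t(C) = -C³/3 (t(C) = -C*C*C/3 = -C²*C/3 = -C³/3)
q(R) = ½ (q(R) = -¼*(-2) = ½)
(t(-2)*8)*q(-1) = (-⅓*(-2)³*8)*(½) = (-⅓*(-8)*8)*(½) = ((8/3)*8)*(½) = (64/3)*(½) = 32/3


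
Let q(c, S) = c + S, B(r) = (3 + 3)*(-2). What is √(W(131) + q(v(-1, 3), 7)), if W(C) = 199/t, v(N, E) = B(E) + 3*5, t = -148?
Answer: √47397/74 ≈ 2.9420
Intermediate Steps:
B(r) = -12 (B(r) = 6*(-2) = -12)
v(N, E) = 3 (v(N, E) = -12 + 3*5 = -12 + 15 = 3)
W(C) = -199/148 (W(C) = 199/(-148) = 199*(-1/148) = -199/148)
q(c, S) = S + c
√(W(131) + q(v(-1, 3), 7)) = √(-199/148 + (7 + 3)) = √(-199/148 + 10) = √(1281/148) = √47397/74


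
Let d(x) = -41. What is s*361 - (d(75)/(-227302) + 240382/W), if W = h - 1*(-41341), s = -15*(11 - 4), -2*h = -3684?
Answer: -372114286872597/9815582266 ≈ -37911.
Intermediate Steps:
h = 1842 (h = -1/2*(-3684) = 1842)
s = -105 (s = -15*7 = -105)
W = 43183 (W = 1842 - 1*(-41341) = 1842 + 41341 = 43183)
s*361 - (d(75)/(-227302) + 240382/W) = -105*361 - (-41/(-227302) + 240382/43183) = -37905 - (-41*(-1/227302) + 240382*(1/43183)) = -37905 - (41/227302 + 240382/43183) = -37905 - 1*54641079867/9815582266 = -37905 - 54641079867/9815582266 = -372114286872597/9815582266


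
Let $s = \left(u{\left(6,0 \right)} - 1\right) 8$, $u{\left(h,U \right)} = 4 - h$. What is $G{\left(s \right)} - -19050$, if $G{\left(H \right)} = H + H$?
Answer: $19002$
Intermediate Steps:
$s = -24$ ($s = \left(\left(4 - 6\right) - 1\right) 8 = \left(-2 - 1\right) 8 = \left(-3\right) 8 = -24$)
$G{\left(H \right)} = 2 H$
$G{\left(s \right)} - -19050 = 2 \left(-24\right) - -19050 = -48 + 19050 = 19002$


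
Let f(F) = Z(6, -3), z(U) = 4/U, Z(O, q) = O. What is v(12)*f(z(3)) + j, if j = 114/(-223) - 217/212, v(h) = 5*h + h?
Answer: 20350673/47276 ≈ 430.47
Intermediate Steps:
v(h) = 6*h
f(F) = 6
j = -72559/47276 (j = 114*(-1/223) - 217*1/212 = -114/223 - 217/212 = -72559/47276 ≈ -1.5348)
v(12)*f(z(3)) + j = (6*12)*6 - 72559/47276 = 72*6 - 72559/47276 = 432 - 72559/47276 = 20350673/47276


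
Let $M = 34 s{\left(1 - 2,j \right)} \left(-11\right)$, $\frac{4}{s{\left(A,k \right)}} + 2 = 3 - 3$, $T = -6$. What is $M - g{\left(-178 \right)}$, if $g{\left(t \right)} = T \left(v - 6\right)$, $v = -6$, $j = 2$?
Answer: $676$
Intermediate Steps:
$s{\left(A,k \right)} = -2$ ($s{\left(A,k \right)} = \frac{4}{-2 + \left(3 - 3\right)} = \frac{4}{-2 + 0} = \frac{4}{-2} = 4 \left(- \frac{1}{2}\right) = -2$)
$M = 748$ ($M = 34 \left(-2\right) \left(-11\right) = \left(-68\right) \left(-11\right) = 748$)
$g{\left(t \right)} = 72$ ($g{\left(t \right)} = - 6 \left(-6 - 6\right) = \left(-6\right) \left(-12\right) = 72$)
$M - g{\left(-178 \right)} = 748 - 72 = 676$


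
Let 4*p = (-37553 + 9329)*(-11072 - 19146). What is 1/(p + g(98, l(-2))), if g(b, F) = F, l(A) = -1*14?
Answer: 1/213218194 ≈ 4.6900e-9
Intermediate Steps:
p = 213218208 (p = ((-37553 + 9329)*(-11072 - 19146))/4 = (-28224*(-30218))/4 = (¼)*852872832 = 213218208)
l(A) = -14
1/(p + g(98, l(-2))) = 1/(213218208 - 14) = 1/213218194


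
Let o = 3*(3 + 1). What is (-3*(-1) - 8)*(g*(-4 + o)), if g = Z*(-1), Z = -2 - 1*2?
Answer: -160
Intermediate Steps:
Z = -4 (Z = -2 - 2 = -4)
o = 12 (o = 3*4 = 12)
g = 4 (g = -4*(-1) = 4)
(-3*(-1) - 8)*(g*(-4 + o)) = (-3*(-1) - 8)*(4*(-4 + 12)) = (3 - 8)*(4*8) = -5*32 = -160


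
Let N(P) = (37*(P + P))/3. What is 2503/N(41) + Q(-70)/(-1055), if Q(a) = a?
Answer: 1626875/640174 ≈ 2.5413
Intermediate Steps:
N(P) = 74*P/3 (N(P) = (37*(2*P))*(1/3) = (74*P)*(1/3) = 74*P/3)
2503/N(41) + Q(-70)/(-1055) = 2503/(((74/3)*41)) - 70/(-1055) = 2503/(3034/3) - 70*(-1/1055) = 2503*(3/3034) + 14/211 = 7509/3034 + 14/211 = 1626875/640174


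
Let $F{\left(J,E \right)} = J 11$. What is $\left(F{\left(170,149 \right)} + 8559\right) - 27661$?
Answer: $-17232$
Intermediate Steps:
$F{\left(J,E \right)} = 11 J$
$\left(F{\left(170,149 \right)} + 8559\right) - 27661 = \left(11 \cdot 170 + 8559\right) - 27661 = \left(1870 + 8559\right) - 27661 = 10429 - 27661 = -17232$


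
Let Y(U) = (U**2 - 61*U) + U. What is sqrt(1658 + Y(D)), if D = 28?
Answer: sqrt(762) ≈ 27.604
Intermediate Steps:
Y(U) = U**2 - 60*U
sqrt(1658 + Y(D)) = sqrt(1658 + 28*(-60 + 28)) = sqrt(1658 + 28*(-32)) = sqrt(1658 - 896) = sqrt(762)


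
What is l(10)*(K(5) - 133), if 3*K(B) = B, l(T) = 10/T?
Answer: -394/3 ≈ -131.33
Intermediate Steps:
K(B) = B/3
l(10)*(K(5) - 133) = (10/10)*((⅓)*5 - 133) = (10*(⅒))*(5/3 - 133) = 1*(-394/3) = -394/3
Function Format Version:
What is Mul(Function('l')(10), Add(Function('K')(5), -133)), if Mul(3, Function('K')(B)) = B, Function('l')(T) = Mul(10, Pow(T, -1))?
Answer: Rational(-394, 3) ≈ -131.33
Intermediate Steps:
Function('K')(B) = Mul(Rational(1, 3), B)
Mul(Function('l')(10), Add(Function('K')(5), -133)) = Mul(Mul(10, Pow(10, -1)), Add(Mul(Rational(1, 3), 5), -133)) = Mul(Mul(10, Rational(1, 10)), Add(Rational(5, 3), -133)) = Mul(1, Rational(-394, 3)) = Rational(-394, 3)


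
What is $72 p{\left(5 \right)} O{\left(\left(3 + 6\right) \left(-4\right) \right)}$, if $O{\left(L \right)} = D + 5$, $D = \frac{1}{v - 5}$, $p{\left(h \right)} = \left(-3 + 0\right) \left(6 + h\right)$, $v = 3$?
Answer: $-10692$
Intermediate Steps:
$p{\left(h \right)} = -18 - 3 h$ ($p{\left(h \right)} = - 3 \left(6 + h\right) = -18 - 3 h$)
$D = - \frac{1}{2}$ ($D = \frac{1}{3 - 5} = \frac{1}{-2} = - \frac{1}{2} \approx -0.5$)
$O{\left(L \right)} = \frac{9}{2}$ ($O{\left(L \right)} = - \frac{1}{2} + 5 = \frac{9}{2}$)
$72 p{\left(5 \right)} O{\left(\left(3 + 6\right) \left(-4\right) \right)} = 72 \left(-18 - 15\right) \frac{9}{2} = 72 \left(-33\right) \frac{9}{2} = \left(-2376\right) \frac{9}{2} = -10692$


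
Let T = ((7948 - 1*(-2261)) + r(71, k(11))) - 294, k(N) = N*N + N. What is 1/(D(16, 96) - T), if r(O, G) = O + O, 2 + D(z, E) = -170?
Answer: -1/10229 ≈ -9.7761e-5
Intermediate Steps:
k(N) = N + N**2 (k(N) = N**2 + N = N + N**2)
D(z, E) = -172 (D(z, E) = -2 - 170 = -172)
r(O, G) = 2*O
T = 10057 (T = ((7948 - 1*(-2261)) + 2*71) - 294 = ((7948 + 2261) + 142) - 294 = (10209 + 142) - 294 = 10351 - 294 = 10057)
1/(D(16, 96) - T) = 1/(-172 - 1*10057) = 1/(-172 - 10057) = 1/(-10229) = -1/10229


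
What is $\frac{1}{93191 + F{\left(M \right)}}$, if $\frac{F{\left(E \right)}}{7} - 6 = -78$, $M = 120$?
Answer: $\frac{1}{92687} \approx 1.0789 \cdot 10^{-5}$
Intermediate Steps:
$F{\left(E \right)} = -504$ ($F{\left(E \right)} = 42 + 7 \left(-78\right) = 42 - 546 = -504$)
$\frac{1}{93191 + F{\left(M \right)}} = \frac{1}{93191 - 504} = \frac{1}{92687}$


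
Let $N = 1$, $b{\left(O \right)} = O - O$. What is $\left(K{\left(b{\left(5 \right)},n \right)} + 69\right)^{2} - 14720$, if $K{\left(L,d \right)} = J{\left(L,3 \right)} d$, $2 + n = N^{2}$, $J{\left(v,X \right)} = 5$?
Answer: $-10624$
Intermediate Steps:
$b{\left(O \right)} = 0$
$n = -1$ ($n = -2 + 1^{2} = -2 + 1 = -1$)
$K{\left(L,d \right)} = 5 d$
$\left(K{\left(b{\left(5 \right)},n \right)} + 69\right)^{2} - 14720 = \left(5 \left(-1\right) + 69\right)^{2} - 14720 = \left(-5 + 69\right)^{2} - 14720 = 64^{2} - 14720 = 4096 - 14720 = -10624$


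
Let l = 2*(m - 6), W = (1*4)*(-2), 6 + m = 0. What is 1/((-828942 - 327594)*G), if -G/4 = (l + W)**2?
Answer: 1/4737171456 ≈ 2.1110e-10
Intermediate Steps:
m = -6 (m = -6 + 0 = -6)
W = -8 (W = 4*(-2) = -8)
l = -24 (l = 2*(-6 - 6) = 2*(-12) = -24)
G = -4096 (G = -4*(-24 - 8)**2 = -4*(-32)**2 = -4*1024 = -4096)
1/((-828942 - 327594)*G) = 1/(-828942 - 327594*(-4096)) = -1/4096/(-1156536) = -1/1156536*(-1/4096) = 1/4737171456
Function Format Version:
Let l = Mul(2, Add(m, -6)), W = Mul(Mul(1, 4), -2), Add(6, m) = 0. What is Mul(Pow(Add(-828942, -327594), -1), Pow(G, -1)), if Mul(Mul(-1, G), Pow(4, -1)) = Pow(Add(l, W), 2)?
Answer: Rational(1, 4737171456) ≈ 2.1110e-10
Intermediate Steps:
m = -6 (m = Add(-6, 0) = -6)
W = -8 (W = Mul(4, -2) = -8)
l = -24 (l = Mul(2, Add(-6, -6)) = Mul(2, -12) = -24)
G = -4096 (G = Mul(-4, Pow(Add(-24, -8), 2)) = Mul(-4, Pow(-32, 2)) = Mul(-4, 1024) = -4096)
Mul(Pow(Add(-828942, -327594), -1), Pow(G, -1)) = Mul(Pow(Add(-828942, -327594), -1), Pow(-4096, -1)) = Mul(Pow(-1156536, -1), Rational(-1, 4096)) = Mul(Rational(-1, 1156536), Rational(-1, 4096)) = Rational(1, 4737171456)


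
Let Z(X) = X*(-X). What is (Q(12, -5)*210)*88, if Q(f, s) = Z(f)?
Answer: -2661120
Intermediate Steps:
Z(X) = -X**2
Q(f, s) = -f**2
(Q(12, -5)*210)*88 = (-1*12**2*210)*88 = (-1*144*210)*88 = -144*210*88 = -30240*88 = -2661120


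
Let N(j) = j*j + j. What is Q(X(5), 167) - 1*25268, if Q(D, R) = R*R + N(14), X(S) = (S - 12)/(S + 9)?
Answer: 2831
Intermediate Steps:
N(j) = j + j² (N(j) = j² + j = j + j²)
X(S) = (-12 + S)/(9 + S)
Q(D, R) = 210 + R² (Q(D, R) = R*R + 14*(1 + 14) = R² + 14*15 = R² + 210 = 210 + R²)
Q(X(5), 167) - 1*25268 = (210 + 167²) - 1*25268 = (210 + 27889) - 25268 = 28099 - 25268 = 2831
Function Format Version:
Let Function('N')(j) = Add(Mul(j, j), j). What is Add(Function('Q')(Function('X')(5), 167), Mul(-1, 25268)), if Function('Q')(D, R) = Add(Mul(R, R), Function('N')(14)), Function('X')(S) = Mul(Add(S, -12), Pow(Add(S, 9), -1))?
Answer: 2831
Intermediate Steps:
Function('N')(j) = Add(j, Pow(j, 2)) (Function('N')(j) = Add(Pow(j, 2), j) = Add(j, Pow(j, 2)))
Function('X')(S) = Mul(Pow(Add(9, S), -1), Add(-12, S)) (Function('X')(S) = Mul(Add(-12, S), Pow(Add(9, S), -1)) = Mul(Pow(Add(9, S), -1), Add(-12, S)))
Function('Q')(D, R) = Add(210, Pow(R, 2)) (Function('Q')(D, R) = Add(Mul(R, R), Mul(14, Add(1, 14))) = Add(Pow(R, 2), Mul(14, 15)) = Add(Pow(R, 2), 210) = Add(210, Pow(R, 2)))
Add(Function('Q')(Function('X')(5), 167), Mul(-1, 25268)) = Add(Add(210, Pow(167, 2)), Mul(-1, 25268)) = Add(Add(210, 27889), -25268) = Add(28099, -25268) = 2831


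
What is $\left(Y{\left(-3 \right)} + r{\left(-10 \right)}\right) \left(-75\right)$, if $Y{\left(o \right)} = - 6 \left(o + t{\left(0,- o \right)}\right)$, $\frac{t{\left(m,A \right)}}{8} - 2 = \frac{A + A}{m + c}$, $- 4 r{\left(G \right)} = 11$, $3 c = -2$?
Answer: $- \frac{105375}{4} \approx -26344.0$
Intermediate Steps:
$c = - \frac{2}{3}$ ($c = \frac{1}{3} \left(-2\right) = - \frac{2}{3} \approx -0.66667$)
$r{\left(G \right)} = - \frac{11}{4}$ ($r{\left(G \right)} = \left(- \frac{1}{4}\right) 11 = - \frac{11}{4}$)
$t{\left(m,A \right)} = 16 + \frac{16 A}{- \frac{2}{3} + m}$ ($t{\left(m,A \right)} = 16 + 8 \frac{A + A}{m - \frac{2}{3}} = 16 + 8 \frac{2 A}{- \frac{2}{3} + m} = 16 + \frac{16 A}{- \frac{2}{3} + m}$)
$Y{\left(o \right)} = -96 - 150 o$ ($Y{\left(o \right)} = - 6 \left(o + \frac{16 \left(-2 + 3 \left(- o\right) + 3 \cdot 0\right)}{-2 + 3 \cdot 0}\right) = - 6 \left(o + \frac{16 \left(-2 - 3 o + 0\right)}{-2 + 0}\right) = - 6 \left(o + \frac{16 \left(-2 - 3 o\right)}{-2}\right) = - 6 \left(o + 16 \left(- \frac{1}{2}\right) \left(-2 - 3 o\right)\right) = - 6 \left(o + \left(16 + 24 o\right)\right) = - 6 \left(16 + 25 o\right) = -96 - 150 o$)
$\left(Y{\left(-3 \right)} + r{\left(-10 \right)}\right) \left(-75\right) = \left(\left(-96 - -450\right) - \frac{11}{4}\right) \left(-75\right) = \left(\left(-96 + 450\right) - \frac{11}{4}\right) \left(-75\right) = \left(354 - \frac{11}{4}\right) \left(-75\right) = \frac{1405}{4} \left(-75\right) = - \frac{105375}{4}$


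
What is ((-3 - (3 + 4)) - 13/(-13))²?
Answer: 81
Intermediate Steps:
((-3 - (3 + 4)) - 13/(-13))² = ((-3 - 1*7) - 13*(-1/13))² = ((-3 - 7) + 1)² = (-10 + 1)² = (-9)² = 81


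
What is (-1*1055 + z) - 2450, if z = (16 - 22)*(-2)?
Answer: -3493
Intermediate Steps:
z = 12 (z = -6*(-2) = 12)
(-1*1055 + z) - 2450 = (-1*1055 + 12) - 2450 = (-1055 + 12) - 2450 = -1043 - 2450 = -3493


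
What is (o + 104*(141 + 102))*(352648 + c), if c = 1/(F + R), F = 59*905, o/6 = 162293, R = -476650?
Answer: 9941016467375878/28217 ≈ 3.5231e+11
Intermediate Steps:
o = 973758 (o = 6*162293 = 973758)
F = 53395
c = -1/423255 (c = 1/(53395 - 476650) = 1/(-423255) = -1/423255 ≈ -2.3626e-6)
(o + 104*(141 + 102))*(352648 + c) = (973758 + 104*(141 + 102))*(352648 - 1/423255) = (973758 + 104*243)*(149260029239/423255) = (973758 + 25272)*(149260029239/423255) = 999030*(149260029239/423255) = 9941016467375878/28217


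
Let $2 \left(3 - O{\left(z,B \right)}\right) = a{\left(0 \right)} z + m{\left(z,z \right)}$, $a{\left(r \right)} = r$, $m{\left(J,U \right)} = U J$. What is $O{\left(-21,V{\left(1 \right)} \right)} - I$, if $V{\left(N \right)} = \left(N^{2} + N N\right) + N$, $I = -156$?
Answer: $- \frac{123}{2} \approx -61.5$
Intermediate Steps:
$V{\left(N \right)} = N + 2 N^{2}$ ($V{\left(N \right)} = \left(N^{2} + N^{2}\right) + N = 2 N^{2} + N = N + 2 N^{2}$)
$m{\left(J,U \right)} = J U$
$O{\left(z,B \right)} = 3 - \frac{z^{2}}{2}$ ($O{\left(z,B \right)} = 3 - \frac{0 z + z z}{2} = 3 - \frac{0 + z^{2}}{2} = 3 - \frac{z^{2}}{2}$)
$O{\left(-21,V{\left(1 \right)} \right)} - I = \left(3 - \frac{\left(-21\right)^{2}}{2}\right) - -156 = \left(3 - \frac{441}{2}\right) + 156 = - \frac{435}{2} + 156 = - \frac{123}{2}$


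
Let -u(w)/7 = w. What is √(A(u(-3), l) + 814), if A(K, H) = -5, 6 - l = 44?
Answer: √809 ≈ 28.443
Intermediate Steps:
l = -38 (l = 6 - 1*44 = 6 - 44 = -38)
u(w) = -7*w
√(A(u(-3), l) + 814) = √(-5 + 814) = √809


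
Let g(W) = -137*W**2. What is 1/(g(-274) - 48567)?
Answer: -1/10333979 ≈ -9.6768e-8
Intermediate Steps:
1/(g(-274) - 48567) = 1/(-137*(-274)**2 - 48567) = 1/(-137*75076 - 48567) = 1/(-10285412 - 48567) = 1/(-10333979) = -1/10333979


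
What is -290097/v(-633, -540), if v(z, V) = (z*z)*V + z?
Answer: 96699/72124231 ≈ 0.0013407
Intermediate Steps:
v(z, V) = z + V*z² (v(z, V) = z²*V + z = V*z² + z = z + V*z²)
-290097/v(-633, -540) = -290097*(-1/(633*(1 - 540*(-633)))) = -290097*(-1/(633*(1 + 341820))) = -290097/((-633*341821)) = -290097/(-216372693) = -290097*(-1/216372693) = 96699/72124231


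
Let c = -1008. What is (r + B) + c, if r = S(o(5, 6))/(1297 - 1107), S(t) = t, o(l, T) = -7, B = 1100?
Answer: 17473/190 ≈ 91.963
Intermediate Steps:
r = -7/190 (r = -7/(1297 - 1107) = -7/190 ≈ -0.036842)
(r + B) + c = (-7/190 + 1100) - 1008 = 208993/190 - 1008 = 17473/190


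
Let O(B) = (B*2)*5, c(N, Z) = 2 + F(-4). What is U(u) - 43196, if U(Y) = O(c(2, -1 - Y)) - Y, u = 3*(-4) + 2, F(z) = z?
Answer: -43206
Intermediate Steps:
u = -10 (u = -12 + 2 = -10)
c(N, Z) = -2 (c(N, Z) = 2 - 4 = -2)
O(B) = 10*B (O(B) = (2*B)*5 = 10*B)
U(Y) = -20 - Y (U(Y) = 10*(-2) - Y = -20 - Y)
U(u) - 43196 = (-20 - 1*(-10)) - 43196 = (-20 + 10) - 43196 = -10 - 43196 = -43206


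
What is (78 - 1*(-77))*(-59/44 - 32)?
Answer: -227385/44 ≈ -5167.8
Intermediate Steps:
(78 - 1*(-77))*(-59/44 - 32) = (78 + 77)*(-59*1/44 - 32) = 155*(-59/44 - 32) = 155*(-1467/44) = -227385/44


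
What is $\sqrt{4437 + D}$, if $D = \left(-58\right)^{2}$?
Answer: $\sqrt{7801} \approx 88.323$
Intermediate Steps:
$D = 3364$
$\sqrt{4437 + D} = \sqrt{4437 + 3364} = \sqrt{7801}$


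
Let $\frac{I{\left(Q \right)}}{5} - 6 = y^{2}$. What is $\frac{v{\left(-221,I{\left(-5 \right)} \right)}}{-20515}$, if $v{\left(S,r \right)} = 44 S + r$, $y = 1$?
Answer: $\frac{9689}{20515} \approx 0.47229$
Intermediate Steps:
$I{\left(Q \right)} = 35$ ($I{\left(Q \right)} = 30 + 5 \cdot 1^{2} = 30 + 5 \cdot 1 = 30 + 5 = 35$)
$v{\left(S,r \right)} = r + 44 S$
$\frac{v{\left(-221,I{\left(-5 \right)} \right)}}{-20515} = \frac{35 + 44 \left(-221\right)}{-20515} = \left(35 - 9724\right) \left(- \frac{1}{20515}\right) = \left(-9689\right) \left(- \frac{1}{20515}\right) = \frac{9689}{20515}$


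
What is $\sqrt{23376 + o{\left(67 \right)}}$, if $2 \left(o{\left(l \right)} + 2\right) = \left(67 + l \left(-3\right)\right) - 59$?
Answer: $\frac{\sqrt{93110}}{2} \approx 152.57$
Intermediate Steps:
$o{\left(l \right)} = 2 - \frac{3 l}{2}$ ($o{\left(l \right)} = -2 + \frac{\left(67 + l \left(-3\right)\right) - 59}{2} = -2 + \frac{\left(67 - 3 l\right) - 59}{2} = -2 + \frac{8 - 3 l}{2} = -2 - \left(-4 + \frac{3 l}{2}\right) = 2 - \frac{3 l}{2}$)
$\sqrt{23376 + o{\left(67 \right)}} = \sqrt{23376 + \left(2 - \frac{201}{2}\right)} = \sqrt{23376 - \frac{197}{2}} = \sqrt{\frac{46555}{2}} = \frac{\sqrt{93110}}{2}$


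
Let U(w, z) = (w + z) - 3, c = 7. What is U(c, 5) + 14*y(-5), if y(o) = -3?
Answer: -33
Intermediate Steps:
U(w, z) = -3 + w + z
U(c, 5) + 14*y(-5) = (-3 + 7 + 5) + 14*(-3) = 9 - 42 = -33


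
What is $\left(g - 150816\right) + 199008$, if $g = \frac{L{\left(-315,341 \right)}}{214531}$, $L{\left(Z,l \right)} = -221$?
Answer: $\frac{10338677731}{214531} \approx 48192.0$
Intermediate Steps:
$g = - \frac{221}{214531} \approx -0.0010302$
$\left(g - 150816\right) + 199008 = \left(- \frac{221}{214531} - 150816\right) + 199008 = - \frac{32354707517}{214531} + 199008 = \frac{10338677731}{214531}$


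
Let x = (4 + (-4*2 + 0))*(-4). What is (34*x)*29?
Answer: 15776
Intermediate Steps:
x = 16 (x = (4 + (-8 + 0))*(-4) = (4 - 8)*(-4) = -4*(-4) = 16)
(34*x)*29 = (34*16)*29 = 544*29 = 15776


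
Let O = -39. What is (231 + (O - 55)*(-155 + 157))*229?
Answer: 9847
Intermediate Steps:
(231 + (O - 55)*(-155 + 157))*229 = (231 + (-39 - 55)*(-155 + 157))*229 = (231 - 94*2)*229 = (231 - 188)*229 = 43*229 = 9847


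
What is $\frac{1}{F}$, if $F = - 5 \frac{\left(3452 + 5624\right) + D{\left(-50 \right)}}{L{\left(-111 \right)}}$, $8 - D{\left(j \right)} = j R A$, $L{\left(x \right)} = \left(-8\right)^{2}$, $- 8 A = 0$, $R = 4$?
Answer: $- \frac{16}{11355} \approx -0.0014091$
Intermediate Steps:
$A = 0$ ($A = \left(- \frac{1}{8}\right) 0 = 0$)
$L{\left(x \right)} = 64$
$D{\left(j \right)} = 8$ ($D{\left(j \right)} = 8 - j 4 \cdot 0 = 8 - 4 j 0 = 8 - 0 = 8 + 0 = 8$)
$F = - \frac{11355}{16}$ ($F = - 5 \frac{\left(3452 + 5624\right) + 8}{64} = - 5 \left(9076 + 8\right) \frac{1}{64} = - 5 \cdot 9084 \cdot \frac{1}{64} = \left(-5\right) \frac{2271}{16} = - \frac{11355}{16} \approx -709.69$)
$\frac{1}{F} = \frac{1}{- \frac{11355}{16}} = - \frac{16}{11355}$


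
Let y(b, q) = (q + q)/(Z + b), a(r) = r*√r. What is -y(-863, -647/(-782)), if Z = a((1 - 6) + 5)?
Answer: 647/337433 ≈ 0.0019174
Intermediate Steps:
a(r) = r^(3/2)
Z = 0 (Z = ((1 - 6) + 5)^(3/2) = (-5 + 5)^(3/2) = 0^(3/2) = 0)
y(b, q) = 2*q/b (y(b, q) = (q + q)/(0 + b) = (2*q)/b = 2*q/b)
-y(-863, -647/(-782)) = -2*(-647/(-782))/(-863) = -2*(-647*(-1/782))*(-1)/863 = -2*647*(-1)/(782*863) = -1*(-647/337433) = 647/337433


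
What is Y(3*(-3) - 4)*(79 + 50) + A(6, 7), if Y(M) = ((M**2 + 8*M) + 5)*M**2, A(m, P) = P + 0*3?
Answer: 1526077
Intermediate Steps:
A(m, P) = P (A(m, P) = P + 0 = P)
Y(M) = M**2*(5 + M**2 + 8*M) (Y(M) = (5 + M**2 + 8*M)*M**2 = M**2*(5 + M**2 + 8*M))
Y(3*(-3) - 4)*(79 + 50) + A(6, 7) = ((3*(-3) - 4)**2*(5 + (3*(-3) - 4)**2 + 8*(3*(-3) - 4)))*(79 + 50) + 7 = ((-9 - 4)**2*(5 + (-9 - 4)**2 + 8*(-9 - 4)))*129 + 7 = ((-13)**2*(5 + (-13)**2 + 8*(-13)))*129 + 7 = (169*(5 + 169 - 104))*129 + 7 = (169*70)*129 + 7 = 11830*129 + 7 = 1526070 + 7 = 1526077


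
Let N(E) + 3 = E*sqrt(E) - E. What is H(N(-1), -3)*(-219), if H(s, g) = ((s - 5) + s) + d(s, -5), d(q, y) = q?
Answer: 2409 + 657*I ≈ 2409.0 + 657.0*I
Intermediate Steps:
N(E) = -3 + E**(3/2) - E (N(E) = -3 + (E*sqrt(E) - E) = -3 + (E**(3/2) - E) = -3 + E**(3/2) - E)
H(s, g) = -5 + 3*s (H(s, g) = ((s - 5) + s) + s = ((-5 + s) + s) + s = (-5 + 2*s) + s = -5 + 3*s)
H(N(-1), -3)*(-219) = (-5 + 3*(-3 + (-1)**(3/2) - 1*(-1)))*(-219) = (-5 + 3*(-3 - I + 1))*(-219) = (-5 + 3*(-2 - I))*(-219) = (-5 + (-6 - 3*I))*(-219) = (-11 - 3*I)*(-219) = 2409 + 657*I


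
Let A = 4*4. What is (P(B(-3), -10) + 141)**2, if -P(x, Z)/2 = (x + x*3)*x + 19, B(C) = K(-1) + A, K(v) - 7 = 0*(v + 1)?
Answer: 17048641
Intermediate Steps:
A = 16
K(v) = 7 (K(v) = 7 + 0*(v + 1) = 7 + 0*(1 + v) = 7 + 0 = 7)
B(C) = 23 (B(C) = 7 + 16 = 23)
P(x, Z) = -38 - 8*x**2 (P(x, Z) = -2*((x + x*3)*x + 19) = -2*((x + 3*x)*x + 19) = -2*((4*x)*x + 19) = -2*(4*x**2 + 19) = -2*(19 + 4*x**2) = -38 - 8*x**2)
(P(B(-3), -10) + 141)**2 = ((-38 - 8*23**2) + 141)**2 = ((-38 - 8*529) + 141)**2 = ((-38 - 4232) + 141)**2 = (-4270 + 141)**2 = (-4129)**2 = 17048641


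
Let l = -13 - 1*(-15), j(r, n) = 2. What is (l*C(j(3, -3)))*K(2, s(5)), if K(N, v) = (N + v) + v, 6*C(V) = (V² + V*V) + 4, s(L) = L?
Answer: 48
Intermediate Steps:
l = 2 (l = -13 + 15 = 2)
C(V) = ⅔ + V²/3 (C(V) = ((V² + V*V) + 4)/6 = ((V² + V²) + 4)/6 = (2*V² + 4)/6 = (4 + 2*V²)/6 = ⅔ + V²/3)
K(N, v) = N + 2*v
(l*C(j(3, -3)))*K(2, s(5)) = (2*(⅔ + (⅓)*2²))*(2 + 2*5) = (2*(⅔ + (⅓)*4))*(2 + 10) = (2*(⅔ + 4/3))*12 = (2*2)*12 = 4*12 = 48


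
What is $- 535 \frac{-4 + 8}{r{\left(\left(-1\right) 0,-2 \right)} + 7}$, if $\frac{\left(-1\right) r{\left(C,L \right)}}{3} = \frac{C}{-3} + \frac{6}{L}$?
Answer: $- \frac{535}{4} \approx -133.75$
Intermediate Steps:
$r{\left(C,L \right)} = C - \frac{18}{L}$ ($r{\left(C,L \right)} = - 3 \left(\frac{C}{-3} + \frac{6}{L}\right) = - 3 \left(C \left(- \frac{1}{3}\right) + \frac{6}{L}\right) = - 3 \left(- \frac{C}{3} + \frac{6}{L}\right) = - 3 \left(\frac{6}{L} - \frac{C}{3}\right) = C - \frac{18}{L}$)
$- 535 \frac{-4 + 8}{r{\left(\left(-1\right) 0,-2 \right)} + 7} = - 535 \frac{-4 + 8}{\left(\left(-1\right) 0 - \frac{18}{-2}\right) + 7} = - 535 \frac{4}{\left(0 - -9\right) + 7} = - 535 \frac{4}{\left(0 + 9\right) + 7} = - 535 \frac{4}{9 + 7} = - 535 \cdot \frac{4}{16} = - 535 \cdot 4 \cdot \frac{1}{16} = \left(-535\right) \frac{1}{4} = - \frac{535}{4}$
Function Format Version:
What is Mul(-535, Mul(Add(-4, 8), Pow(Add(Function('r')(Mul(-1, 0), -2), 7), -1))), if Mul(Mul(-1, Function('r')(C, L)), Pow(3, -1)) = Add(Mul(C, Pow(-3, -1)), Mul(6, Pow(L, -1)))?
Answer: Rational(-535, 4) ≈ -133.75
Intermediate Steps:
Function('r')(C, L) = Add(C, Mul(-18, Pow(L, -1))) (Function('r')(C, L) = Mul(-3, Add(Mul(C, Pow(-3, -1)), Mul(6, Pow(L, -1)))) = Mul(-3, Add(Mul(C, Rational(-1, 3)), Mul(6, Pow(L, -1)))) = Mul(-3, Add(Mul(Rational(-1, 3), C), Mul(6, Pow(L, -1)))) = Mul(-3, Add(Mul(6, Pow(L, -1)), Mul(Rational(-1, 3), C))) = Add(C, Mul(-18, Pow(L, -1))))
Mul(-535, Mul(Add(-4, 8), Pow(Add(Function('r')(Mul(-1, 0), -2), 7), -1))) = Mul(-535, Mul(Add(-4, 8), Pow(Add(Add(Mul(-1, 0), Mul(-18, Pow(-2, -1))), 7), -1))) = Mul(-535, Mul(4, Pow(Add(Add(0, Mul(-18, Rational(-1, 2))), 7), -1))) = Mul(-535, Mul(4, Pow(Add(Add(0, 9), 7), -1))) = Mul(-535, Mul(4, Pow(Add(9, 7), -1))) = Mul(-535, Mul(4, Pow(16, -1))) = Mul(-535, Mul(4, Rational(1, 16))) = Mul(-535, Rational(1, 4)) = Rational(-535, 4)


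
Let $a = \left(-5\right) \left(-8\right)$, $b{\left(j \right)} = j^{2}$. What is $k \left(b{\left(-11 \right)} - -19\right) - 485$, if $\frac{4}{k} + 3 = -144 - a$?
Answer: $- \frac{91255}{187} \approx -487.99$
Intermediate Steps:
$a = 40$
$k = - \frac{4}{187}$ ($k = \frac{4}{-3 - 184} = \frac{4}{-187} = 4 \left(- \frac{1}{187}\right) = - \frac{4}{187} \approx -0.02139$)
$k \left(b{\left(-11 \right)} - -19\right) - 485 = - \frac{4 \left(\left(-11\right)^{2} - -19\right)}{187} - 485 = - \frac{4 \left(121 + \left(-69 + 88\right)\right)}{187} - 485 = - \frac{4 \left(121 + 19\right)}{187} - 485 = \left(- \frac{4}{187}\right) 140 - 485 = - \frac{560}{187} - 485 = - \frac{91255}{187}$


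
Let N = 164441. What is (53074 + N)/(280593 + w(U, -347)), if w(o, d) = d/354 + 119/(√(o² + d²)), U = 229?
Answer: 661013667205016006250/852700549291260715687 - 8109287647650*√6914/852700549291260715687 ≈ 0.77520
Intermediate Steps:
w(o, d) = 119/√(d² + o²) + d/354 (w(o, d) = d*(1/354) + 119/(√(d² + o²)) = d/354 + 119/√(d² + o²) = 119/√(d² + o²) + d/354)
(53074 + N)/(280593 + w(U, -347)) = (53074 + 164441)/(280593 + (119/√((-347)² + 229²) + (1/354)*(-347))) = 217515/(280593 + (119/√(120409 + 52441) - 347/354)) = 217515/(280593 + (119/√172850 - 347/354)) = 217515/(280593 + (119*(√6914/34570) - 347/354)) = 217515/(280593 + (119*√6914/34570 - 347/354)) = 217515/(280593 + (-347/354 + 119*√6914/34570)) = 217515/(99329575/354 + 119*√6914/34570)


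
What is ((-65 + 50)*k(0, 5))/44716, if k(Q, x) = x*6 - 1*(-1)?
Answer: -465/44716 ≈ -0.010399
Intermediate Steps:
k(Q, x) = 1 + 6*x (k(Q, x) = 6*x + 1 = 1 + 6*x)
((-65 + 50)*k(0, 5))/44716 = ((-65 + 50)*(1 + 6*5))/44716 = -15*(1 + 30)*(1/44716) = -15*31*(1/44716) = -465*1/44716 = -465/44716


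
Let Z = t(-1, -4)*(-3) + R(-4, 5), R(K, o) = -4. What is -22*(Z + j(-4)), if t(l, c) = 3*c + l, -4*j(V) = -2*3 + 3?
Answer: -1573/2 ≈ -786.50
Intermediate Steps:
j(V) = ¾ (j(V) = -(-2*3 + 3)/4 = -(-6 + 3)/4 = -¼*(-3) = ¾)
t(l, c) = l + 3*c
Z = 35 (Z = (-1 + 3*(-4))*(-3) - 4 = (-1 - 12)*(-3) - 4 = -13*(-3) - 4 = 39 - 4 = 35)
-22*(Z + j(-4)) = -22*(35 + ¾) = -22*143/4 = -1573/2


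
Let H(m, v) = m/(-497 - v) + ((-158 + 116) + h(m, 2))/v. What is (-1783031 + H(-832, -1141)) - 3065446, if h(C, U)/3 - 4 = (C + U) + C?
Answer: -127238500447/26243 ≈ -4.8485e+6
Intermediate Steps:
h(C, U) = 12 + 3*U + 6*C (h(C, U) = 12 + 3*((C + U) + C) = 12 + 3*(U + 2*C) = 12 + (3*U + 6*C) = 12 + 3*U + 6*C)
H(m, v) = m/(-497 - v) + (-24 + 6*m)/v (H(m, v) = m/(-497 - v) + ((-158 + 116) + (12 + 3*2 + 6*m))/v = m/(-497 - v) + (-42 + (12 + 6 + 6*m))/v = m/(-497 - v) + (-42 + (18 + 6*m))/v = m/(-497 - v) + (-24 + 6*m)/v)
(-1783031 + H(-832, -1141)) - 3065446 = (-1783031 + (-11928 - 24*(-1141) + 2982*(-832) + 5*(-832)*(-1141))/((-1141)*(497 - 1141))) - 3065446 = (-1783031 - 1/1141*(-11928 + 27384 - 2481024 + 4746560)/(-644)) - 3065446 = (-1783031 - 1/1141*(-1/644)*2280992) - 3065446 = (-1783031 + 81464/26243) - 3065446 = -46792001069/26243 - 3065446 = -127238500447/26243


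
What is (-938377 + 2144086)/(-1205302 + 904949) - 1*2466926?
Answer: -740949830587/300353 ≈ -2.4669e+6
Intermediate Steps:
(-938377 + 2144086)/(-1205302 + 904949) - 1*2466926 = 1205709/(-300353) - 2466926 = 1205709*(-1/300353) - 2466926 = -1205709/300353 - 2466926 = -740949830587/300353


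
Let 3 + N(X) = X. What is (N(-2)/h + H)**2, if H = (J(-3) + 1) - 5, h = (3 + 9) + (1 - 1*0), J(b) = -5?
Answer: 14884/169 ≈ 88.071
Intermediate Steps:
N(X) = -3 + X
h = 13 (h = 12 + (1 + 0) = 12 + 1 = 13)
H = -9 (H = (-5 + 1) - 5 = -4 - 5 = -9)
(N(-2)/h + H)**2 = ((-3 - 2)/13 - 9)**2 = (-5*1/13 - 9)**2 = (-5/13 - 9)**2 = (-122/13)**2 = 14884/169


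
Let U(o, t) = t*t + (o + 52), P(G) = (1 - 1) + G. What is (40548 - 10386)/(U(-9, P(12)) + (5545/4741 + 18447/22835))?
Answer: 3265360289070/20458834747 ≈ 159.61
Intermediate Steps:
P(G) = G (P(G) = 0 + G = G)
U(o, t) = 52 + o + t² (U(o, t) = t² + (52 + o) = 52 + o + t²)
(40548 - 10386)/(U(-9, P(12)) + (5545/4741 + 18447/22835)) = (40548 - 10386)/((52 - 9 + 12²) + (5545/4741 + 18447/22835)) = 30162/((52 - 9 + 144) + (5545*(1/4741) + 18447*(1/22835))) = 30162/(187 + (5545/4741 + 18447/22835)) = 30162/(187 + 214077302/108260735) = 30162/(20458834747/108260735) = 30162*(108260735/20458834747) = 3265360289070/20458834747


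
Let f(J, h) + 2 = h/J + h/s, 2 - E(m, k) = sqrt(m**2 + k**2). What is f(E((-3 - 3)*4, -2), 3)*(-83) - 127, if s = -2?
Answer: 15779/96 + 83*sqrt(145)/96 ≈ 174.78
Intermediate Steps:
E(m, k) = 2 - sqrt(k**2 + m**2) (E(m, k) = 2 - sqrt(m**2 + k**2) = 2 - sqrt(k**2 + m**2))
f(J, h) = -2 - h/2 + h/J (f(J, h) = -2 + (h/J + h/(-2)) = -2 + (h/J + h*(-1/2)) = -2 + (h/J - h/2) = -2 + (-h/2 + h/J) = -2 - h/2 + h/J)
f(E((-3 - 3)*4, -2), 3)*(-83) - 127 = (-2 - 1/2*3 + 3/(2 - sqrt((-2)**2 + ((-3 - 3)*4)**2)))*(-83) - 127 = (-2 - 3/2 + 3/(2 - sqrt(4 + (-6*4)**2)))*(-83) - 127 = (-2 - 3/2 + 3/(2 - sqrt(4 + (-24)**2)))*(-83) - 127 = (-2 - 3/2 + 3/(2 - sqrt(4 + 576)))*(-83) - 127 = (-2 - 3/2 + 3/(2 - sqrt(580)))*(-83) - 127 = (-2 - 3/2 + 3/(2 - 2*sqrt(145)))*(-83) - 127 = (-7/2 + 3/(2 - 2*sqrt(145)))*(-83) - 127 = (581/2 - 249/(2 - 2*sqrt(145))) - 127 = 327/2 - 249/(2 - 2*sqrt(145))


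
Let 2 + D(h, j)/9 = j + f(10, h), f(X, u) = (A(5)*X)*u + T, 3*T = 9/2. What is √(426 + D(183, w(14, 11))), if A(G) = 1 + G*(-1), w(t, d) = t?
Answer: I*√261330/2 ≈ 255.6*I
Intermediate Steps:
A(G) = 1 - G
T = 3/2 (T = (9/2)/3 = (9*(½))/3 = (⅓)*(9/2) = 3/2 ≈ 1.5000)
f(X, u) = 3/2 - 4*X*u (f(X, u) = ((1 - 1*5)*X)*u + 3/2 = ((1 - 5)*X)*u + 3/2 = (-4*X)*u + 3/2 = -4*X*u + 3/2 = 3/2 - 4*X*u)
D(h, j) = -9/2 - 360*h + 9*j (D(h, j) = -18 + 9*(j + (3/2 - 4*10*h)) = -18 + 9*(j + (3/2 - 40*h)) = -18 + 9*(3/2 + j - 40*h) = -18 + (27/2 - 360*h + 9*j) = -9/2 - 360*h + 9*j)
√(426 + D(183, w(14, 11))) = √(426 + (-9/2 - 360*183 + 9*14)) = √(426 + (-9/2 - 65880 + 126)) = √(426 - 131517/2) = √(-130665/2) = I*√261330/2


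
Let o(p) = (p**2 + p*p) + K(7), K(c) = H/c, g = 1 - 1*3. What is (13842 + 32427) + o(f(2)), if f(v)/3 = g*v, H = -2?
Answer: 325897/7 ≈ 46557.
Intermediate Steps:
g = -2 (g = 1 - 3 = -2)
f(v) = -6*v (f(v) = 3*(-2*v) = -6*v)
K(c) = -2/c
o(p) = -2/7 + 2*p**2 (o(p) = (p**2 + p*p) - 2/7 = (p**2 + p**2) - 2*1/7 = 2*p**2 - 2/7 = -2/7 + 2*p**2)
(13842 + 32427) + o(f(2)) = (13842 + 32427) + (-2/7 + 2*(-6*2)**2) = 46269 + (-2/7 + 2*(-12)**2) = 46269 + (-2/7 + 2*144) = 46269 + (-2/7 + 288) = 46269 + 2014/7 = 325897/7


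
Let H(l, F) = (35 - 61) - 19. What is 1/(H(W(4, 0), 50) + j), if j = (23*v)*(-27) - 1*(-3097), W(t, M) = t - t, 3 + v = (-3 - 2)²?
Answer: -1/10610 ≈ -9.4251e-5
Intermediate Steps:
v = 22 (v = -3 + (-3 - 2)² = -3 + (-5)² = -3 + 25 = 22)
W(t, M) = 0
H(l, F) = -45 (H(l, F) = -26 - 19 = -45)
j = -10565 (j = (23*22)*(-27) - 1*(-3097) = 506*(-27) + 3097 = -13662 + 3097 = -10565)
1/(H(W(4, 0), 50) + j) = 1/(-45 - 10565) = 1/(-10610) = -1/10610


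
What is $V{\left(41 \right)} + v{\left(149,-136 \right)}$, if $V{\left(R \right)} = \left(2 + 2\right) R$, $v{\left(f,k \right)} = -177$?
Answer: $-13$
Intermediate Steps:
$V{\left(R \right)} = 4 R$
$V{\left(41 \right)} + v{\left(149,-136 \right)} = 4 \cdot 41 - 177 = 164 - 177 = -13$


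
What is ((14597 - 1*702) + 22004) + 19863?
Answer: 55762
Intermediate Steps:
((14597 - 1*702) + 22004) + 19863 = ((14597 - 702) + 22004) + 19863 = (13895 + 22004) + 19863 = 35899 + 19863 = 55762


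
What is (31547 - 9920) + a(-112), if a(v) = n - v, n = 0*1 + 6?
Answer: 21745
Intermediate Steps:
n = 6 (n = 0 + 6 = 6)
a(v) = 6 - v
(31547 - 9920) + a(-112) = (31547 - 9920) + (6 - 1*(-112)) = 21627 + (6 + 112) = 21627 + 118 = 21745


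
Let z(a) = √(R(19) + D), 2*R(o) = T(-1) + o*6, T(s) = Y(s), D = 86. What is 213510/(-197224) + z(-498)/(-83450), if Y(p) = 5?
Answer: -106755/98612 - √582/166900 ≈ -1.0827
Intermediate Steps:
T(s) = 5
R(o) = 5/2 + 3*o (R(o) = (5 + o*6)/2 = (5 + 6*o)/2 = 5/2 + 3*o)
z(a) = √582/2 (z(a) = √((5/2 + 3*19) + 86) = √((5/2 + 57) + 86) = √(119/2 + 86) = √(291/2) = √582/2)
213510/(-197224) + z(-498)/(-83450) = 213510/(-197224) + (√582/2)/(-83450) = 213510*(-1/197224) + (√582/2)*(-1/83450) = -106755/98612 - √582/166900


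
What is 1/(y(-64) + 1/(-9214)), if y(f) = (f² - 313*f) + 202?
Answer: 9214/224176619 ≈ 4.1102e-5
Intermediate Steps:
y(f) = 202 + f² - 313*f
1/(y(-64) + 1/(-9214)) = 1/((202 + (-64)² - 313*(-64)) + 1/(-9214)) = 1/((202 + 4096 + 20032) - 1/9214) = 1/(24330 - 1/9214) = 1/(224176619/9214) = 9214/224176619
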